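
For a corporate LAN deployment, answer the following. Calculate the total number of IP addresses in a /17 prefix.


Given: CIDR prefix /17
Host bits = 32 - 17 = 15
Total addresses = 2^15 = 32768

32768


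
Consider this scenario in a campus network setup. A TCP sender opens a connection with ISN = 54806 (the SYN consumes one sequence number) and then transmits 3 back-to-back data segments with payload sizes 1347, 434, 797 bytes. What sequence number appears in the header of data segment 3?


The SYN occupies sequence number ISN = 54806, so the first data byte is ISN + 1 = 54807.
SEQ of data segment i = (ISN + 1) + sum of payload sizes of segments 1..i-1.
Segment 1: SEQ = 54807, payload = 1347 bytes
Segment 2: SEQ = 56154, payload = 434 bytes
Segment 3: SEQ = 56588, payload = 797 bytes
SEQ of segment 3 = 54807 + 1347 + 434 = 56588

56588


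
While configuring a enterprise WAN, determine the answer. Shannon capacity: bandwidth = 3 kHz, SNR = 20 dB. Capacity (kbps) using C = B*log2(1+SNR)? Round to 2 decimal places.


Given: B = 3 kHz, SNR = 20 dB
SNR linear = 10^(20/10) = 100
1 + SNR = 101
log2(101) = 6.6582114828
C = 3 * 1000 * 6.6582114828 = 19974.6344 bps
C = 19.974634 kbps -> 19.97 kbps (2 dp)

19.97


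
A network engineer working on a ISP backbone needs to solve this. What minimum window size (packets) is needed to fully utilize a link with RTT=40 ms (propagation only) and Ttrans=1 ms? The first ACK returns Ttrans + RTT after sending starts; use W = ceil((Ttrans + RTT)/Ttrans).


Given: Ttrans = 1 ms, RTT = 40 ms (= 2 * Tprop, Tprop = 20 ms)
Time until first ACK returns = Ttrans + RTT = 1 + 40 = 41 ms
Need W * Ttrans >= Ttrans + RTT  ->  W >= (Ttrans + RTT) / Ttrans
(Ttrans + RTT) / Ttrans = 41 / 1 = 41
W_min = ceil(41) = 41

41


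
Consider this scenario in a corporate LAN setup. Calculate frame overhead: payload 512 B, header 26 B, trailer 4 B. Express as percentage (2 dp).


Given: payload = 512 B, header = 26 B, trailer = 4 B
Overhead bytes = header + trailer = 26 + 4 = 30
Total frame = payload + overhead = 512 + 30 = 542
Overhead % = 30 / 542 * 100 = 5.5351% -> 5.54% (2 dp)

5.54


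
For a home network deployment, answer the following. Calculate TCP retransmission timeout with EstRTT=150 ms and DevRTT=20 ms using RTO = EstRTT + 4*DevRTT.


Given: EstRTT = 150 ms, DevRTT = 20 ms
Timeout = EstRTT + 4 * DevRTT
4 * DevRTT = 4 * 20 = 80
Timeout = 150 + 80 = 230 ms

230


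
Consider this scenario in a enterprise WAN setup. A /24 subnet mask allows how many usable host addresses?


Given: subnet mask /24
Host bits = 32 - 24 = 8
Total addresses = 2^8 = 256
Usable hosts = 256 - 2 (network + broadcast) = 254

254


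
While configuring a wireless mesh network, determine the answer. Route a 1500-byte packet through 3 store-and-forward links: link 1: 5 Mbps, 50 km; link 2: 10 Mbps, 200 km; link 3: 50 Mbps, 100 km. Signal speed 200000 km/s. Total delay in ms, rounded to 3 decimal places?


Packet = 1500 bytes = 12000 bits. Store-and-forward: sum (t_trans + t_prop) per link.
Link 1: t_trans = 12000/(5*10^6) s = 2.4000 ms; t_prop = 50/200000 s = 0.2500 ms; subtotal = 2.6500 ms
Link 2: t_trans = 12000/(10*10^6) s = 1.2000 ms; t_prop = 200/200000 s = 1.0000 ms; subtotal = 2.2000 ms
Link 3: t_trans = 12000/(50*10^6) s = 0.2400 ms; t_prop = 100/200000 s = 0.5000 ms; subtotal = 0.7400 ms
End-to-end = 2.6500 + 2.2000 + 0.7400 = 5.5900 ms -> 5.590 ms (3 dp)

5.590


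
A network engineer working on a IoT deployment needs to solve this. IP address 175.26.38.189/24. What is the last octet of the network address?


Given: IP = 175.26.38.189, prefix = /24
Subnet mask = 255.255.255.0
Last octet of IP: 189
Last octet of mask: 0
Network last octet = 189 AND 0 = 0

0


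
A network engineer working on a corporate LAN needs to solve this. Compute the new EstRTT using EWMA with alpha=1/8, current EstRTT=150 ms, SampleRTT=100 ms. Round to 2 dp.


Given: EstRTT = 150 ms, SampleRTT = 100 ms, alpha = 1/8
New EstRTT = (1 - alpha) * EstRTT + alpha * SampleRTT
(7/8) * 150 = 131.25
(1/8) * 100 = 12.5
New EstRTT = 131.25 + 12.5 = 143.75 ms -> 143.75 ms (2 dp)

143.75


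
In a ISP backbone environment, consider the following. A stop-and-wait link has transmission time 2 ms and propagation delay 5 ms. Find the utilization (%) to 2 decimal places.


Given: Ttrans = 2 ms, Tprop = 5 ms
RTT = 2 * Tprop = 2 * 5 = 10 ms
U = Ttrans / (Ttrans + RTT)
U = 2 / (2 + 10)
U = 2 / 12 = 0.166667
U% = 16.67%

16.67


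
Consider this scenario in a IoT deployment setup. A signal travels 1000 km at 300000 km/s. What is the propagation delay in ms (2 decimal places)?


Given: distance = 1000 km, speed = 300000 km/s
Delay = distance / speed = 1000 / 300000 seconds
Delay in ms = 1000 * 1000 / 300000
Delay = 3.3333 ms
Rounded to 2 dp = 3.33 ms

3.33


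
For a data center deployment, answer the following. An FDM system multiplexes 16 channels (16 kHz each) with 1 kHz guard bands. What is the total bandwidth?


Given: 16 channels, 16 kHz each, guard = 1 kHz
Channel bandwidth = 16 * 16 = 256 kHz
Guard bands = 15 gaps * 1 kHz = 15 kHz
Total = 256 + 15 = 271 kHz

271


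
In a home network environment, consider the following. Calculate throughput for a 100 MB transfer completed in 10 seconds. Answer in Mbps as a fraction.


Given: file = 100 MB, time = 10 s
File in Mb = 100 * 8 = 800 Mb
Throughput = 800 / 10 Mbps
Throughput = 80 Mbps

80


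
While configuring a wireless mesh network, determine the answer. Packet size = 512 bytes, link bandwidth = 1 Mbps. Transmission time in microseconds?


Given: packet = 512 bytes, bandwidth = 1 Mbps
Packet in bits = 512 * 8 = 4096 bits
Bandwidth = 1 * 10^6 = 1000000 bps
Time = 4096 / 1000000 seconds
Time in us = 4096 * 10^6 / 1000000 = 4096

4096


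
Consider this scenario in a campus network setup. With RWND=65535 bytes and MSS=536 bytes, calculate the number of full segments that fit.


Given: RWND = 65535 bytes, MSS = 536 bytes
Full segments = floor(RWND / MSS)
Full segments = floor(65535 / 536)
Full segments = floor(122.2668) = 122

122


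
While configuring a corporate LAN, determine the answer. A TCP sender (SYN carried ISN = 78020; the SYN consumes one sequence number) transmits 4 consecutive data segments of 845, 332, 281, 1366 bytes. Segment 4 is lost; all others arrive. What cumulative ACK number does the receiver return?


SYN uses sequence number 78020; first data byte = ISN + 1 = 78021.
Segment 1: SEQ = 78021, len = 845 B, covers [78021, 78865]
Segment 2: SEQ = 78866, len = 332 B, covers [78866, 79197]
Segment 3: SEQ = 79198, len = 281 B, covers [79198, 79478]
Segment 4: SEQ = 79479, len = 1366 B, covers [79479, 80844] [LOST]
In-order data received: bytes [78021, 79478] (segments 1..3).
Segment 4 missing -> gap begins at byte 79479.
Cumulative ACK = next expected in-order byte = 78021 + 845 + 332 + 281 = 79479

79479


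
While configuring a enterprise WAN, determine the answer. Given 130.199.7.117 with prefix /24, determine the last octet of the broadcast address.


Given: IP = 130.199.7.117, prefix = /24
Host bits = 32 - 24 = 8
Network last octet = 117 AND mask = 0
Host part size = 2^8 - 1 = 255
Broadcast last octet = 0 OR 255 = 255

255


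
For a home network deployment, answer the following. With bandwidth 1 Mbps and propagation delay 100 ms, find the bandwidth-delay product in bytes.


Given: bandwidth = 1 Mbps, delay = 100 ms
BDP in bits = 1 * 10^6 * 100 / 1000
BDP in bits = 100000
BDP in bytes = 100000 / 8 = 12500

12500


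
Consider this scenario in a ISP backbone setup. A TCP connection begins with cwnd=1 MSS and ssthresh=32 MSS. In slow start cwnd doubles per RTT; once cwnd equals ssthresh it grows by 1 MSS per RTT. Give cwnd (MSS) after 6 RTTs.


RTT 0: cwnd = 1 MSS (initial)
RTT 1: cwnd = 2 MSS (slow start, doubled)
RTT 2: cwnd = 4 MSS (slow start, doubled)
RTT 3: cwnd = 8 MSS (slow start, doubled)
RTT 4: cwnd = 16 MSS (slow start, doubled)
RTT 5: cwnd = 32 MSS (slow start, doubled)
RTT 6: cwnd = 33 MSS (congestion avoidance, +1)

33


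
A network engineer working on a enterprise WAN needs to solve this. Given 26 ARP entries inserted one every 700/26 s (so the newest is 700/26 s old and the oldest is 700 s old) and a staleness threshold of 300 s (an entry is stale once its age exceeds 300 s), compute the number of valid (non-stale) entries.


Ages are k * 700/26 s for k = 1..26 (spacing = 26.9231 s).
Entry k is valid iff k * 700/26 <= 300 iff k <= 26 * 300 / 700 = 11.1429
n_valid = floor(11.1429) = 11
(n_stale = 26 - 11 = 15)

11


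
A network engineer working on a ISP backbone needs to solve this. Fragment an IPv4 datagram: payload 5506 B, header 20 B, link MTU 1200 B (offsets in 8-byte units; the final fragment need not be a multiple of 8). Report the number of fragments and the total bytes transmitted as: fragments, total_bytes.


Max data per non-final fragment = floor((MTU - header)/8)*8 = floor((1200 - 20)/8)*8 = floor(1180/8)*8 = 1176 B
Final fragment needs no 8-byte alignment: it can carry up to MTU - header = 1180 B
Non-final fragments needed = ceil((payload - 1180) / 1176) = ceil(4326/1176) = ceil(3.6786) = 4
Number of fragments = 4 + 1 = 5
Fragment sizes (data): 4 * 1176 B + 802 B (last, 802 <= 1180 OK)
Total bytes sent = payload + n_frags * header = 5506 + 5*20 = 5506 + 100 = 5606 B

5, 5606


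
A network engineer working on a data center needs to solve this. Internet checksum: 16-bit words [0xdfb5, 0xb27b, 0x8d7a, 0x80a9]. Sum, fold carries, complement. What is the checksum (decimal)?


Given words: [0xdfb5, 0xb27b, 0x8d7a, 0x80a9]
Step 1: Sum all words
Raw sum = 57269 + 45691 + 36218 + 32937 = 172115
Step 2: Fold carry: (41043 + 2) = 41045
One's complement = ~41045 & 0xFFFF = 24490

24490


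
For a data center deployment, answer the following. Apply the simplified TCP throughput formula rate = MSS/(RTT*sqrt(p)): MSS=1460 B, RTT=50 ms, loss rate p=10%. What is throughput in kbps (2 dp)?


Given: MSS = 1460 bytes, RTT = 50 ms, loss = 10%
RTT in seconds = 50 / 1000 = 0.05
Loss rate = 10% = 0.1
sqrt(loss) = sqrt(0.1) = 0.316227766017
Throughput (bytes/s) = 1460 / (0.05 * 0.316227766017) = 92338.5077
Throughput (kbps) = 92338.5077 * 8 / 1000 = 738.708061 -> 738.71 kbps (2 dp)

738.71


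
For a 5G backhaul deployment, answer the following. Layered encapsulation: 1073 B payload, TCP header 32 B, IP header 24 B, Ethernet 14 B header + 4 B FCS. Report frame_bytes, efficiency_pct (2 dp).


TCP segment = 1073 + 32 = 1105 B
IP packet = 1105 + 24 = 1129 B
Ethernet frame = 1129 + 14 + 4 = 1147 B
Efficiency = app / frame = 1073 / 1147 = 0.935484 = 93.5484% -> 93.55% (2 dp)

1147, 93.55


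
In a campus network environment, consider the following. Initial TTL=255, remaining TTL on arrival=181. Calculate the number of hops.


Given: initial TTL = 255, received TTL = 181
Hops = initial TTL - received TTL
Hops = 255 - 181 = 74

74


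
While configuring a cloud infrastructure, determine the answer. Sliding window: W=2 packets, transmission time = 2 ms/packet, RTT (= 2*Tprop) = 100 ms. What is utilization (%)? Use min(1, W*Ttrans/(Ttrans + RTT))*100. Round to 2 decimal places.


Given: W = 2, Ttrans = 2 ms, RTT = 100 ms (= 2 * Tprop, Tprop = 50 ms)
Cycle time = Ttrans + RTT = 2 + 100 = 102 ms (first packet sent until its ACK returns)
W * Ttrans = 2 * 2 = 4 ms of sending per cycle
W * Ttrans / (Ttrans + RTT) = 4 / 102 = 0.039216
U = min(1, 0.039216) = 0.039216
U% = 3.92%

3.92


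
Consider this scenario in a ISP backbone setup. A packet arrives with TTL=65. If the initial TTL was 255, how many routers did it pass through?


Given: initial TTL = 255, received TTL = 65
Hops = initial TTL - received TTL
Hops = 255 - 65 = 190

190


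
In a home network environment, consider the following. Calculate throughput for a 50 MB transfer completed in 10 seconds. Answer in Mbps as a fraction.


Given: file = 50 MB, time = 10 s
File in Mb = 50 * 8 = 400 Mb
Throughput = 400 / 10 Mbps
Throughput = 40 Mbps

40


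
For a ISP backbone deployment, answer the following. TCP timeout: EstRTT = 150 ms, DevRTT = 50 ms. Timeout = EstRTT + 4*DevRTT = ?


Given: EstRTT = 150 ms, DevRTT = 50 ms
Timeout = EstRTT + 4 * DevRTT
4 * DevRTT = 4 * 50 = 200
Timeout = 150 + 200 = 350 ms

350


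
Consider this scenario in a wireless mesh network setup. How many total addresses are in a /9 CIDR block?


Given: CIDR prefix /9
Host bits = 32 - 9 = 23
Total addresses = 2^23 = 8388608

8388608


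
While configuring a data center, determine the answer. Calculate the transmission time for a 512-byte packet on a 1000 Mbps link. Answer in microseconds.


Given: packet = 512 bytes, bandwidth = 1000 Mbps
Packet in bits = 512 * 8 = 4096 bits
Bandwidth = 1000 * 10^6 = 1000000000 bps
Time = 4096 / 1000000000 seconds
Time in us = 4096 * 10^6 / 1000000000 = 4.096

4.096


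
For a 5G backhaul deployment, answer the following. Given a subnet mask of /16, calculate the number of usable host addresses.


Given: subnet mask /16
Host bits = 32 - 16 = 16
Total addresses = 2^16 = 65536
Usable hosts = 65536 - 2 (network + broadcast) = 65534

65534


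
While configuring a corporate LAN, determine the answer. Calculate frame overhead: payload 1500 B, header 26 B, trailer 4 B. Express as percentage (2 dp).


Given: payload = 1500 B, header = 26 B, trailer = 4 B
Overhead bytes = header + trailer = 26 + 4 = 30
Total frame = payload + overhead = 1500 + 30 = 1530
Overhead % = 30 / 1530 * 100 = 1.9608% -> 1.96% (2 dp)

1.96


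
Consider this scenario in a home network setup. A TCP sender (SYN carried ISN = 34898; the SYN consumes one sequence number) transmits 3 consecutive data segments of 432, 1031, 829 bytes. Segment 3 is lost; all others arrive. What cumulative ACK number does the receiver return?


SYN uses sequence number 34898; first data byte = ISN + 1 = 34899.
Segment 1: SEQ = 34899, len = 432 B, covers [34899, 35330]
Segment 2: SEQ = 35331, len = 1031 B, covers [35331, 36361]
Segment 3: SEQ = 36362, len = 829 B, covers [36362, 37190] [LOST]
In-order data received: bytes [34899, 36361] (segments 1..2).
Segment 3 missing -> gap begins at byte 36362.
Cumulative ACK = next expected in-order byte = 34899 + 432 + 1031 = 36362

36362


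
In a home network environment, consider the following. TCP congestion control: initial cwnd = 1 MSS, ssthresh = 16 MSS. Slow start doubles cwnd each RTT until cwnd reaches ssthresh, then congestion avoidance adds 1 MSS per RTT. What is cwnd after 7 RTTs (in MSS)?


RTT 0: cwnd = 1 MSS (initial)
RTT 1: cwnd = 2 MSS (slow start, doubled)
RTT 2: cwnd = 4 MSS (slow start, doubled)
RTT 3: cwnd = 8 MSS (slow start, doubled)
RTT 4: cwnd = 16 MSS (slow start, doubled)
RTT 5: cwnd = 17 MSS (congestion avoidance, +1)
RTT 6: cwnd = 18 MSS (congestion avoidance, +1)
RTT 7: cwnd = 19 MSS (congestion avoidance, +1)

19


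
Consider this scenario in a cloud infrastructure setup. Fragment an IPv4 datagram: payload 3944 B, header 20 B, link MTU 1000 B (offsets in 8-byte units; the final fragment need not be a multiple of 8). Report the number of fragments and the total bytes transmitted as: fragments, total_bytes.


Max data per non-final fragment = floor((MTU - header)/8)*8 = floor((1000 - 20)/8)*8 = floor(980/8)*8 = 976 B
Final fragment needs no 8-byte alignment: it can carry up to MTU - header = 980 B
Non-final fragments needed = ceil((payload - 980) / 976) = ceil(2964/976) = ceil(3.0369) = 4
Number of fragments = 4 + 1 = 5
Fragment sizes (data): 4 * 976 B + 40 B (last, 40 <= 980 OK)
Total bytes sent = payload + n_frags * header = 3944 + 5*20 = 3944 + 100 = 4044 B

5, 4044


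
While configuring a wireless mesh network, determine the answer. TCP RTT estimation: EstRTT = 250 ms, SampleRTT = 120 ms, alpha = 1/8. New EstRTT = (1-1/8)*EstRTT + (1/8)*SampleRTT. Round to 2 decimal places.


Given: EstRTT = 250 ms, SampleRTT = 120 ms, alpha = 1/8
New EstRTT = (1 - alpha) * EstRTT + alpha * SampleRTT
(7/8) * 250 = 218.75
(1/8) * 120 = 15
New EstRTT = 218.75 + 15 = 233.75 ms -> 233.75 ms (2 dp)

233.75


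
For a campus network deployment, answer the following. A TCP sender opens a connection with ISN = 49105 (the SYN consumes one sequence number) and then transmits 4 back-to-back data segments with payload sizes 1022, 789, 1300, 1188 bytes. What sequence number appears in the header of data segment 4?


The SYN occupies sequence number ISN = 49105, so the first data byte is ISN + 1 = 49106.
SEQ of data segment i = (ISN + 1) + sum of payload sizes of segments 1..i-1.
Segment 1: SEQ = 49106, payload = 1022 bytes
Segment 2: SEQ = 50128, payload = 789 bytes
Segment 3: SEQ = 50917, payload = 1300 bytes
Segment 4: SEQ = 52217, payload = 1188 bytes
SEQ of segment 4 = 49106 + 1022 + 789 + 1300 = 52217

52217


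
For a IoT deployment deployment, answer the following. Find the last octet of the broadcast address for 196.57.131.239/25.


Given: IP = 196.57.131.239, prefix = /25
Host bits = 32 - 25 = 7
Network last octet = 239 AND mask = 128
Host part size = 2^7 - 1 = 127
Broadcast last octet = 128 OR 127 = 255

255


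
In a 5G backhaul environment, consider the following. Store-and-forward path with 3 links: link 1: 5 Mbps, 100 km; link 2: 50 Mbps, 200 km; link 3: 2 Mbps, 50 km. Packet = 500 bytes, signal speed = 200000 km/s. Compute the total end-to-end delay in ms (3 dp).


Packet = 500 bytes = 4000 bits. Store-and-forward: sum (t_trans + t_prop) per link.
Link 1: t_trans = 4000/(5*10^6) s = 0.8000 ms; t_prop = 100/200000 s = 0.5000 ms; subtotal = 1.3000 ms
Link 2: t_trans = 4000/(50*10^6) s = 0.0800 ms; t_prop = 200/200000 s = 1.0000 ms; subtotal = 1.0800 ms
Link 3: t_trans = 4000/(2*10^6) s = 2.0000 ms; t_prop = 50/200000 s = 0.2500 ms; subtotal = 2.2500 ms
End-to-end = 1.3000 + 1.0800 + 2.2500 = 4.6300 ms -> 4.630 ms (3 dp)

4.630


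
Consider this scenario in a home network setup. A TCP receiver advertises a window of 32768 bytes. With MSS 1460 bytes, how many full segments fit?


Given: RWND = 32768 bytes, MSS = 1460 bytes
Full segments = floor(RWND / MSS)
Full segments = floor(32768 / 1460)
Full segments = floor(22.4438) = 22

22


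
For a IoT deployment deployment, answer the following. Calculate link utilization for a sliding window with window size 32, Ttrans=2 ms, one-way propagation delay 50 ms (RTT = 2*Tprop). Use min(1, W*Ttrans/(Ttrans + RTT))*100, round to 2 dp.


Given: W = 32, Ttrans = 2 ms, RTT = 100 ms (= 2 * Tprop, Tprop = 50 ms)
Cycle time = Ttrans + RTT = 2 + 100 = 102 ms (first packet sent until its ACK returns)
W * Ttrans = 32 * 2 = 64 ms of sending per cycle
W * Ttrans / (Ttrans + RTT) = 64 / 102 = 0.627451
U = min(1, 0.627451) = 0.627451
U% = 62.75%

62.75


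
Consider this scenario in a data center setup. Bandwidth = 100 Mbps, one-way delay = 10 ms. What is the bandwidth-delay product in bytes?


Given: bandwidth = 100 Mbps, delay = 10 ms
BDP in bits = 100 * 10^6 * 10 / 1000
BDP in bits = 1000000
BDP in bytes = 1000000 / 8 = 125000

125000


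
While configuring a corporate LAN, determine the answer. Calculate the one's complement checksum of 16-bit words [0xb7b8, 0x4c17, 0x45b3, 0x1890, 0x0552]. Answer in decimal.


Given words: [0xb7b8, 0x4c17, 0x45b3, 0x1890, 0x0552]
Step 1: Sum all words
Raw sum = 47032 + 19479 + 17843 + 6288 + 1362 = 92004
Step 2: Fold carry: (26468 + 1) = 26469
One's complement = ~26469 & 0xFFFF = 39066

39066


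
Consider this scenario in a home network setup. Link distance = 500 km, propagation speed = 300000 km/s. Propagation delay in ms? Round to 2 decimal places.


Given: distance = 500 km, speed = 300000 km/s
Delay = distance / speed = 500 / 300000 seconds
Delay in ms = 500 * 1000 / 300000
Delay = 1.6667 ms
Rounded to 2 dp = 1.67 ms

1.67


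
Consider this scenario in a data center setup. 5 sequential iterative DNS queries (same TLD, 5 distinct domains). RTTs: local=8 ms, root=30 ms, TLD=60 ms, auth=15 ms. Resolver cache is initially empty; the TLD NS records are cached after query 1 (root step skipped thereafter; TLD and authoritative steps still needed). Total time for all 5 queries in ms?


Lookup 1 (cold cache): local + root + TLD + auth = 8 + 30 + 60 + 15 = 113 ms
Lookups 2..5 (TLD NS cached -> skip root; new domain -> still ask TLD and auth): local + TLD + auth = 8 + 60 + 15 = 83 ms each
Remaining 4 lookups: 4 * 83 = 332 ms
Total = 113 + 332 = 445 ms

445


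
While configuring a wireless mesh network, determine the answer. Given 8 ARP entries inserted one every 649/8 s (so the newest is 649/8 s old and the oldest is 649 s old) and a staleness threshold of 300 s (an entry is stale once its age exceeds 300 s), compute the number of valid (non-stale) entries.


Ages are k * 649/8 s for k = 1..8 (spacing = 81.1250 s).
Entry k is valid iff k * 649/8 <= 300 iff k <= 8 * 300 / 649 = 3.6980
n_valid = floor(3.6980) = 3
(n_stale = 8 - 3 = 5)

3


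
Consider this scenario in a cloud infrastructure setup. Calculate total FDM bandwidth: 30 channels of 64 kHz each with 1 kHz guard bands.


Given: 30 channels, 64 kHz each, guard = 1 kHz
Channel bandwidth = 30 * 64 = 1920 kHz
Guard bands = 29 gaps * 1 kHz = 29 kHz
Total = 1920 + 29 = 1949 kHz

1949


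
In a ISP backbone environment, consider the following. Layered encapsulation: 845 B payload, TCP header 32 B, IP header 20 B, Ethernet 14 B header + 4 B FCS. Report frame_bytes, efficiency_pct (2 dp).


TCP segment = 845 + 32 = 877 B
IP packet = 877 + 20 = 897 B
Ethernet frame = 897 + 14 + 4 = 915 B
Efficiency = app / frame = 845 / 915 = 0.923497 = 92.3497% -> 92.35% (2 dp)

915, 92.35


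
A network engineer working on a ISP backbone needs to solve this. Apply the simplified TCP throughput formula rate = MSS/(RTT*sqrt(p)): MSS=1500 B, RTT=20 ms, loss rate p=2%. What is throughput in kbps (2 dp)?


Given: MSS = 1500 bytes, RTT = 20 ms, loss = 2%
RTT in seconds = 20 / 1000 = 0.02
Loss rate = 2% = 0.02
sqrt(loss) = sqrt(0.02) = 0.141421356237
Throughput (bytes/s) = 1500 / (0.02 * 0.141421356237) = 530330.0859
Throughput (kbps) = 530330.0859 * 8 / 1000 = 4242.640687 -> 4242.64 kbps (2 dp)

4242.64


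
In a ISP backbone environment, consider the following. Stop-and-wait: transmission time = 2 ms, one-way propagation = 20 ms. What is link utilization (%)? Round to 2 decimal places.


Given: Ttrans = 2 ms, Tprop = 20 ms
RTT = 2 * Tprop = 2 * 20 = 40 ms
U = Ttrans / (Ttrans + RTT)
U = 2 / (2 + 40)
U = 2 / 42 = 0.047619
U% = 4.76%

4.76


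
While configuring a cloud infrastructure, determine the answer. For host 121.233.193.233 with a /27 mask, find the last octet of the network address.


Given: IP = 121.233.193.233, prefix = /27
Subnet mask = 255.255.255.224
Last octet of IP: 233
Last octet of mask: 224
Network last octet = 233 AND 224 = 224

224


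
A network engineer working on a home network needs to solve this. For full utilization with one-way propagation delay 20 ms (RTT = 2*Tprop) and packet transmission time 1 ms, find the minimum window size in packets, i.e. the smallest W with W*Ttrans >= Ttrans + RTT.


Given: Ttrans = 1 ms, RTT = 40 ms (= 2 * Tprop, Tprop = 20 ms)
Time until first ACK returns = Ttrans + RTT = 1 + 40 = 41 ms
Need W * Ttrans >= Ttrans + RTT  ->  W >= (Ttrans + RTT) / Ttrans
(Ttrans + RTT) / Ttrans = 41 / 1 = 41
W_min = ceil(41) = 41

41


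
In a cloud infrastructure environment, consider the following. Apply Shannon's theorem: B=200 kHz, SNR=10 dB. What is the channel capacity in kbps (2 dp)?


Given: B = 200 kHz, SNR = 10 dB
SNR linear = 10^(10/10) = 10
1 + SNR = 11
log2(11) = 3.4594316186
C = 200 * 1000 * 3.4594316186 = 691886.3237 bps
C = 691.886324 kbps -> 691.89 kbps (2 dp)

691.89


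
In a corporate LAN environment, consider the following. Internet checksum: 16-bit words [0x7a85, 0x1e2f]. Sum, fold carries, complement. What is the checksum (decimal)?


Given words: [0x7a85, 0x1e2f]
Step 1: Sum all words
Raw sum = 31365 + 7727 = 39092
One's complement = ~39092 & 0xFFFF = 26443

26443


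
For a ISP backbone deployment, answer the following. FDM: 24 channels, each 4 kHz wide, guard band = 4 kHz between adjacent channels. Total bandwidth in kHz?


Given: 24 channels, 4 kHz each, guard = 4 kHz
Channel bandwidth = 24 * 4 = 96 kHz
Guard bands = 23 gaps * 4 kHz = 92 kHz
Total = 96 + 92 = 188 kHz

188


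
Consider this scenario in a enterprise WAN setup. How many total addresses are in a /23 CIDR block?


Given: CIDR prefix /23
Host bits = 32 - 23 = 9
Total addresses = 2^9 = 512

512


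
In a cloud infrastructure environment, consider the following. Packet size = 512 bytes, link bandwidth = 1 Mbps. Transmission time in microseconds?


Given: packet = 512 bytes, bandwidth = 1 Mbps
Packet in bits = 512 * 8 = 4096 bits
Bandwidth = 1 * 10^6 = 1000000 bps
Time = 4096 / 1000000 seconds
Time in us = 4096 * 10^6 / 1000000 = 4096

4096


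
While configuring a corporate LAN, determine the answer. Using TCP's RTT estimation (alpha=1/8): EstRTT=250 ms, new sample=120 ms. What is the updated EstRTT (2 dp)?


Given: EstRTT = 250 ms, SampleRTT = 120 ms, alpha = 1/8
New EstRTT = (1 - alpha) * EstRTT + alpha * SampleRTT
(7/8) * 250 = 218.75
(1/8) * 120 = 15
New EstRTT = 218.75 + 15 = 233.75 ms -> 233.75 ms (2 dp)

233.75


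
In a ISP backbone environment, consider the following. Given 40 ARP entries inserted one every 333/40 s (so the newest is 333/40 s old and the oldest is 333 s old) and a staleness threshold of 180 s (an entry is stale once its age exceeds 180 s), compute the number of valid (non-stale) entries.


Ages are k * 333/40 s for k = 1..40 (spacing = 8.3250 s).
Entry k is valid iff k * 333/40 <= 180 iff k <= 40 * 180 / 333 = 21.6216
n_valid = floor(21.6216) = 21
(n_stale = 40 - 21 = 19)

21


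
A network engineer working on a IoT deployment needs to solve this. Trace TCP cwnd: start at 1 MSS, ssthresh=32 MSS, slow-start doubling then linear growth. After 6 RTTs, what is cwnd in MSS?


RTT 0: cwnd = 1 MSS (initial)
RTT 1: cwnd = 2 MSS (slow start, doubled)
RTT 2: cwnd = 4 MSS (slow start, doubled)
RTT 3: cwnd = 8 MSS (slow start, doubled)
RTT 4: cwnd = 16 MSS (slow start, doubled)
RTT 5: cwnd = 32 MSS (slow start, doubled)
RTT 6: cwnd = 33 MSS (congestion avoidance, +1)

33


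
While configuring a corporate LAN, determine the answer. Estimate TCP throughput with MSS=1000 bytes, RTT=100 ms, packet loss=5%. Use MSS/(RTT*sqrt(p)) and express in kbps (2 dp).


Given: MSS = 1000 bytes, RTT = 100 ms, loss = 5%
RTT in seconds = 100 / 1000 = 0.1
Loss rate = 5% = 0.05
sqrt(loss) = sqrt(0.05) = 0.223606797750
Throughput (bytes/s) = 1000 / (0.1 * 0.223606797750) = 44721.3595
Throughput (kbps) = 44721.3595 * 8 / 1000 = 357.770876 -> 357.77 kbps (2 dp)

357.77


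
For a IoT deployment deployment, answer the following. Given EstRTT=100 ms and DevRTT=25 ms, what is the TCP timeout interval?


Given: EstRTT = 100 ms, DevRTT = 25 ms
Timeout = EstRTT + 4 * DevRTT
4 * DevRTT = 4 * 25 = 100
Timeout = 100 + 100 = 200 ms

200


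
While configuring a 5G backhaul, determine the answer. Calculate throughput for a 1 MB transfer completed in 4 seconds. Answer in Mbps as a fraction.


Given: file = 1 MB, time = 4 s
File in Mb = 1 * 8 = 8 Mb
Throughput = 8 / 4 Mbps
Throughput = 2 Mbps

2


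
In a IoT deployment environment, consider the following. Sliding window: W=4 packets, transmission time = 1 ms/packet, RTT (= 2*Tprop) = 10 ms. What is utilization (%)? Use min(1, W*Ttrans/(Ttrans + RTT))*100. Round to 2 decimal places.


Given: W = 4, Ttrans = 1 ms, RTT = 10 ms (= 2 * Tprop, Tprop = 5 ms)
Cycle time = Ttrans + RTT = 1 + 10 = 11 ms (first packet sent until its ACK returns)
W * Ttrans = 4 * 1 = 4 ms of sending per cycle
W * Ttrans / (Ttrans + RTT) = 4 / 11 = 0.363636
U = min(1, 0.363636) = 0.363636
U% = 36.36%

36.36


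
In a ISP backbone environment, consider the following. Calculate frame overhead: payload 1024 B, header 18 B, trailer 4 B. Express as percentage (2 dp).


Given: payload = 1024 B, header = 18 B, trailer = 4 B
Overhead bytes = header + trailer = 18 + 4 = 22
Total frame = payload + overhead = 1024 + 22 = 1046
Overhead % = 22 / 1046 * 100 = 2.1033% -> 2.10% (2 dp)

2.10


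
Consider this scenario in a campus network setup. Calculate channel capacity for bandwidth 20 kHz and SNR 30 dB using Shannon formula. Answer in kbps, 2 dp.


Given: B = 20 kHz, SNR = 30 dB
SNR linear = 10^(30/10) = 1000
1 + SNR = 1001
log2(1001) = 9.9672262588
C = 20 * 1000 * 9.9672262588 = 199344.5252 bps
C = 199.344525 kbps -> 199.34 kbps (2 dp)

199.34


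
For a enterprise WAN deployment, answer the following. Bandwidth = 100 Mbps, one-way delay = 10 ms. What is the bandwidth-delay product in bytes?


Given: bandwidth = 100 Mbps, delay = 10 ms
BDP in bits = 100 * 10^6 * 10 / 1000
BDP in bits = 1000000
BDP in bytes = 1000000 / 8 = 125000

125000


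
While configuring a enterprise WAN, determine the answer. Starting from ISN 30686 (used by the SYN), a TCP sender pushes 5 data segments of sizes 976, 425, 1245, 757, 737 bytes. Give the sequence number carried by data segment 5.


The SYN occupies sequence number ISN = 30686, so the first data byte is ISN + 1 = 30687.
SEQ of data segment i = (ISN + 1) + sum of payload sizes of segments 1..i-1.
Segment 1: SEQ = 30687, payload = 976 bytes
Segment 2: SEQ = 31663, payload = 425 bytes
Segment 3: SEQ = 32088, payload = 1245 bytes
Segment 4: SEQ = 33333, payload = 757 bytes
Segment 5: SEQ = 34090, payload = 737 bytes
SEQ of segment 5 = 30687 + 976 + 425 + 1245 + 757 = 34090

34090


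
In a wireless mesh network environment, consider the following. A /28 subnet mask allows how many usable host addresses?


Given: subnet mask /28
Host bits = 32 - 28 = 4
Total addresses = 2^4 = 16
Usable hosts = 16 - 2 (network + broadcast) = 14

14


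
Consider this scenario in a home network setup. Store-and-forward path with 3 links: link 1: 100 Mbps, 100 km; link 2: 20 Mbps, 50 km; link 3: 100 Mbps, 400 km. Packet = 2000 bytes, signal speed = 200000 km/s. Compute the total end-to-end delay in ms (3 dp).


Packet = 2000 bytes = 16000 bits. Store-and-forward: sum (t_trans + t_prop) per link.
Link 1: t_trans = 16000/(100*10^6) s = 0.1600 ms; t_prop = 100/200000 s = 0.5000 ms; subtotal = 0.6600 ms
Link 2: t_trans = 16000/(20*10^6) s = 0.8000 ms; t_prop = 50/200000 s = 0.2500 ms; subtotal = 1.0500 ms
Link 3: t_trans = 16000/(100*10^6) s = 0.1600 ms; t_prop = 400/200000 s = 2.0000 ms; subtotal = 2.1600 ms
End-to-end = 0.6600 + 1.0500 + 2.1600 = 3.8700 ms -> 3.870 ms (3 dp)

3.870


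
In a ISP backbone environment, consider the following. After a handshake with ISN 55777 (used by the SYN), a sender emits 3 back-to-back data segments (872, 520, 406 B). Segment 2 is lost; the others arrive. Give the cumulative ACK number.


SYN uses sequence number 55777; first data byte = ISN + 1 = 55778.
Segment 1: SEQ = 55778, len = 872 B, covers [55778, 56649]
Segment 2: SEQ = 56650, len = 520 B, covers [56650, 57169] [LOST]
Segment 3: SEQ = 57170, len = 406 B, covers [57170, 57575]
In-order data received: bytes [55778, 56649] (segments 1..1).
Segment 2 missing -> gap begins at byte 56650; later segments buffered out of order.
Cumulative ACK = next expected in-order byte = 55778 + 872 = 56650

56650


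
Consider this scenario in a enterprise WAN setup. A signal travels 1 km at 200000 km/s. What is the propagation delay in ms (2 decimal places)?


Given: distance = 1 km, speed = 200000 km/s
Delay = distance / speed = 1 / 200000 seconds
Delay in ms = 1 * 1000 / 200000
Delay = 0.0050 ms
Rounded to 2 dp = 0.01 ms

0.01


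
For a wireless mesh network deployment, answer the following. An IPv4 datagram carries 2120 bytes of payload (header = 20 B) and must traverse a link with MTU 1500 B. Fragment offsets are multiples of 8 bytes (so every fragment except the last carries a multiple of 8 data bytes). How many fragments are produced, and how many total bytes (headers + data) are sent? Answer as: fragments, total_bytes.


Max data per non-final fragment = floor((MTU - header)/8)*8 = floor((1500 - 20)/8)*8 = floor(1480/8)*8 = 1480 B
Final fragment needs no 8-byte alignment: it can carry up to MTU - header = 1480 B
Non-final fragments needed = ceil((payload - 1480) / 1480) = ceil(640/1480) = ceil(0.4324) = 1
Number of fragments = 1 + 1 = 2
Fragment sizes (data): 1 * 1480 B + 640 B (last, 640 <= 1480 OK)
Total bytes sent = payload + n_frags * header = 2120 + 2*20 = 2120 + 40 = 2160 B

2, 2160


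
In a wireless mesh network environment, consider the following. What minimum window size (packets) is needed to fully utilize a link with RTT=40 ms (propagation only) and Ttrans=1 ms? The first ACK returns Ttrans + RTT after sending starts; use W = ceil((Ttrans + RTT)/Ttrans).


Given: Ttrans = 1 ms, RTT = 40 ms (= 2 * Tprop, Tprop = 20 ms)
Time until first ACK returns = Ttrans + RTT = 1 + 40 = 41 ms
Need W * Ttrans >= Ttrans + RTT  ->  W >= (Ttrans + RTT) / Ttrans
(Ttrans + RTT) / Ttrans = 41 / 1 = 41
W_min = ceil(41) = 41

41


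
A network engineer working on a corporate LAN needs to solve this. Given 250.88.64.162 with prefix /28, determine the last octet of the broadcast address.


Given: IP = 250.88.64.162, prefix = /28
Host bits = 32 - 28 = 4
Network last octet = 162 AND mask = 160
Host part size = 2^4 - 1 = 15
Broadcast last octet = 160 OR 15 = 175

175


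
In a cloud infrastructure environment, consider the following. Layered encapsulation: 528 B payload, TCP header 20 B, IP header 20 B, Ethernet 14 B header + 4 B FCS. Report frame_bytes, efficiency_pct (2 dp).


TCP segment = 528 + 20 = 548 B
IP packet = 548 + 20 = 568 B
Ethernet frame = 568 + 14 + 4 = 586 B
Efficiency = app / frame = 528 / 586 = 0.901024 = 90.1024% -> 90.10% (2 dp)

586, 90.10


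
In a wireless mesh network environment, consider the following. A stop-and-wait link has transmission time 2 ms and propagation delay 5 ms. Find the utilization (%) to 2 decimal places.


Given: Ttrans = 2 ms, Tprop = 5 ms
RTT = 2 * Tprop = 2 * 5 = 10 ms
U = Ttrans / (Ttrans + RTT)
U = 2 / (2 + 10)
U = 2 / 12 = 0.166667
U% = 16.67%

16.67


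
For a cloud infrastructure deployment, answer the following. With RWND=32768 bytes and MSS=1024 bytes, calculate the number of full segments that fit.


Given: RWND = 32768 bytes, MSS = 1024 bytes
Full segments = floor(RWND / MSS)
Full segments = floor(32768 / 1024)
Full segments = floor(32.0) = 32

32


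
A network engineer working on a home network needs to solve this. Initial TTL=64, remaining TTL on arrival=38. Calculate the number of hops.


Given: initial TTL = 64, received TTL = 38
Hops = initial TTL - received TTL
Hops = 64 - 38 = 26

26


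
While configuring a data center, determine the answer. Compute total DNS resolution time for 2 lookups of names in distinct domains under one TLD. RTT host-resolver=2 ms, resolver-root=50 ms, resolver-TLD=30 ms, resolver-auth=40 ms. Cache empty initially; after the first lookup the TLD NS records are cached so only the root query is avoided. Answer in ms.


Lookup 1 (cold cache): local + root + TLD + auth = 2 + 50 + 30 + 40 = 122 ms
Lookups 2..2 (TLD NS cached -> skip root; new domain -> still ask TLD and auth): local + TLD + auth = 2 + 30 + 40 = 72 ms each
Remaining 1 lookups: 1 * 72 = 72 ms
Total = 122 + 72 = 194 ms

194


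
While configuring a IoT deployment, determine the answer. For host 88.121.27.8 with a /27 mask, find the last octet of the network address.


Given: IP = 88.121.27.8, prefix = /27
Subnet mask = 255.255.255.224
Last octet of IP: 8
Last octet of mask: 224
Network last octet = 8 AND 224 = 0

0


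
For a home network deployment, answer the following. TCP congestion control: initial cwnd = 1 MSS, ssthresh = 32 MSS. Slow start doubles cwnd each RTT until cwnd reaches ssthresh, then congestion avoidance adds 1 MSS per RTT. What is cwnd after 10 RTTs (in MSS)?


RTT 0: cwnd = 1 MSS (initial)
RTT 1: cwnd = 2 MSS (slow start, doubled)
RTT 2: cwnd = 4 MSS (slow start, doubled)
RTT 3: cwnd = 8 MSS (slow start, doubled)
RTT 4: cwnd = 16 MSS (slow start, doubled)
RTT 5: cwnd = 32 MSS (slow start, doubled)
RTT 6: cwnd = 33 MSS (congestion avoidance, +1)
RTT 7: cwnd = 34 MSS (congestion avoidance, +1)
RTT 8: cwnd = 35 MSS (congestion avoidance, +1)
RTT 9: cwnd = 36 MSS (congestion avoidance, +1)
RTT 10: cwnd = 37 MSS (congestion avoidance, +1)

37


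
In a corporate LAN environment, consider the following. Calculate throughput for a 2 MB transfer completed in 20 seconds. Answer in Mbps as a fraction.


Given: file = 2 MB, time = 20 s
File in Mb = 2 * 8 = 16 Mb
Throughput = 16 / 20 Mbps
Throughput = 4/5 Mbps

4/5


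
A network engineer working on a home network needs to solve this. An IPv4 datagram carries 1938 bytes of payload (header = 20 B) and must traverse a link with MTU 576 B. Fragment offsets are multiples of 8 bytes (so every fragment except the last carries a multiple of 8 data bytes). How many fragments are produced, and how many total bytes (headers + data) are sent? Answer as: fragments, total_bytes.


Max data per non-final fragment = floor((MTU - header)/8)*8 = floor((576 - 20)/8)*8 = floor(556/8)*8 = 552 B
Final fragment needs no 8-byte alignment: it can carry up to MTU - header = 556 B
Non-final fragments needed = ceil((payload - 556) / 552) = ceil(1382/552) = ceil(2.5036) = 3
Number of fragments = 3 + 1 = 4
Fragment sizes (data): 3 * 552 B + 282 B (last, 282 <= 556 OK)
Total bytes sent = payload + n_frags * header = 1938 + 4*20 = 1938 + 80 = 2018 B

4, 2018


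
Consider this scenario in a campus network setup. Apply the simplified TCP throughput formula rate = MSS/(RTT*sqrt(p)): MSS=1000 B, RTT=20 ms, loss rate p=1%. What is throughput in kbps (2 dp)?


Given: MSS = 1000 bytes, RTT = 20 ms, loss = 1%
RTT in seconds = 20 / 1000 = 0.02
Loss rate = 1% = 0.01
sqrt(loss) = sqrt(0.01) = 0.1
Throughput (bytes/s) = 1000 / (0.02 * 0.1) = 500000.0000
Throughput (kbps) = 500000.0000 * 8 / 1000 = 4000.000000 -> 4000.00 kbps (2 dp)

4000.00


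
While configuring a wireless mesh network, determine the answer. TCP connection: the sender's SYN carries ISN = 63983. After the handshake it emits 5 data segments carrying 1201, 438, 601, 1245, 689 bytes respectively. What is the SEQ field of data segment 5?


The SYN occupies sequence number ISN = 63983, so the first data byte is ISN + 1 = 63984.
SEQ of data segment i = (ISN + 1) + sum of payload sizes of segments 1..i-1.
Segment 1: SEQ = 63984, payload = 1201 bytes
Segment 2: SEQ = 65185, payload = 438 bytes
Segment 3: SEQ = 65623, payload = 601 bytes
Segment 4: SEQ = 66224, payload = 1245 bytes
Segment 5: SEQ = 67469, payload = 689 bytes
SEQ of segment 5 = 63984 + 1201 + 438 + 601 + 1245 = 67469

67469


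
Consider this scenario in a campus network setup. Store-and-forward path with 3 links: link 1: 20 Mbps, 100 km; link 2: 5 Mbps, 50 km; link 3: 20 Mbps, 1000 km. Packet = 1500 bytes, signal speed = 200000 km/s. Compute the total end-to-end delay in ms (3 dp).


Packet = 1500 bytes = 12000 bits. Store-and-forward: sum (t_trans + t_prop) per link.
Link 1: t_trans = 12000/(20*10^6) s = 0.6000 ms; t_prop = 100/200000 s = 0.5000 ms; subtotal = 1.1000 ms
Link 2: t_trans = 12000/(5*10^6) s = 2.4000 ms; t_prop = 50/200000 s = 0.2500 ms; subtotal = 2.6500 ms
Link 3: t_trans = 12000/(20*10^6) s = 0.6000 ms; t_prop = 1000/200000 s = 5.0000 ms; subtotal = 5.6000 ms
End-to-end = 1.1000 + 2.6500 + 5.6000 = 9.3500 ms -> 9.350 ms (3 dp)

9.350


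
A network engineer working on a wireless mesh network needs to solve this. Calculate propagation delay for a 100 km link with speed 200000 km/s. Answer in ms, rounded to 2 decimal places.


Given: distance = 100 km, speed = 200000 km/s
Delay = distance / speed = 100 / 200000 seconds
Delay in ms = 100 * 1000 / 200000
Delay = 0.5000 ms
Rounded to 2 dp = 0.50 ms

0.50


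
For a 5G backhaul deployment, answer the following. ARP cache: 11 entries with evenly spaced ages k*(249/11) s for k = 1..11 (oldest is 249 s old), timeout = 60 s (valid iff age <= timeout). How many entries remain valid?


Ages are k * 249/11 s for k = 1..11 (spacing = 22.6364 s).
Entry k is valid iff k * 249/11 <= 60 iff k <= 11 * 60 / 249 = 2.6506
n_valid = floor(2.6506) = 2
(n_stale = 11 - 2 = 9)

2
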